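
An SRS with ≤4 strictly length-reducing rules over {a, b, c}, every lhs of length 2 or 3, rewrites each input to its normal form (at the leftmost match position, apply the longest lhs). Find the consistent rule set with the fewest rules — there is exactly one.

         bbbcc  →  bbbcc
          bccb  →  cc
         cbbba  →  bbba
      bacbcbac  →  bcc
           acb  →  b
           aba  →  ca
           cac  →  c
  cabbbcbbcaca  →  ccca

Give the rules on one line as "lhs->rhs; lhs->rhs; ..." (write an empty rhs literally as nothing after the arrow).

  | bbbcc
  | bccb => bcb => cc
  | cbbba => bbba
  | bacbcbac => bbcbac => bccac => bcc

ab->c; ac->; bcb->cc; cb->b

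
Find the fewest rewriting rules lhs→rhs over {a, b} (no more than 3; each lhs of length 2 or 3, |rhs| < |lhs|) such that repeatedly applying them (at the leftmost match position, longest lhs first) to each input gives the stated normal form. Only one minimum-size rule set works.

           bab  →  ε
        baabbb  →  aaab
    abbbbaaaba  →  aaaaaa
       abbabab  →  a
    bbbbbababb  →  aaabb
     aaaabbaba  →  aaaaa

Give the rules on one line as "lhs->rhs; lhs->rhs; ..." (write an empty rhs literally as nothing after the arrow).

ba->a; bab->; bbb->ab

  | bab => ε
  | baabbb => aabbb => aaab
  | abbbbaaaba => aabbaaaba => aabaaaba => aaaaaba => aaaaaa
  | abbabab => abab => a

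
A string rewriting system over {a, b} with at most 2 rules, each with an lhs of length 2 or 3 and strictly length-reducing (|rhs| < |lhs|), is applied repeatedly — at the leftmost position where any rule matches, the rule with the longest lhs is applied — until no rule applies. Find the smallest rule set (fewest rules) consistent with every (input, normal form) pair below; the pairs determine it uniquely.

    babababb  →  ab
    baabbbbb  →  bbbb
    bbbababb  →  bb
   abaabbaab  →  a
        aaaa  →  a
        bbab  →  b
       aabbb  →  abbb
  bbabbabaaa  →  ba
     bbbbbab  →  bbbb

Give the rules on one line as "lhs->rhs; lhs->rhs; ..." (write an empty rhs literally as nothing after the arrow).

  | babababb => ababb => ab
  | baabbbbb => babbbbb => bbbb
  | bbbababb => bbabb => bb
  | abaabbaab => ababbaab => abaab => abab => a

aa->a; bab->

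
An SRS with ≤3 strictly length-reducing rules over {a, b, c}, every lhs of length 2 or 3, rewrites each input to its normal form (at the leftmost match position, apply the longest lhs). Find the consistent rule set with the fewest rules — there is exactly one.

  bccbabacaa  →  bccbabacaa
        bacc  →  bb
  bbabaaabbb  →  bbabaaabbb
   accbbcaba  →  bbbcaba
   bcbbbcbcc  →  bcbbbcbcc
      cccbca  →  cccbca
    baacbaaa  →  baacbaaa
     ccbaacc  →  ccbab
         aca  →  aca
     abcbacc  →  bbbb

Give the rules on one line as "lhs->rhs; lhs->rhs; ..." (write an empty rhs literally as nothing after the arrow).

  | bccbabacaa
  | bacc => bb
  | bbabaaabbb
  | accbbcaba => bbbcaba

abc->bb; acc->b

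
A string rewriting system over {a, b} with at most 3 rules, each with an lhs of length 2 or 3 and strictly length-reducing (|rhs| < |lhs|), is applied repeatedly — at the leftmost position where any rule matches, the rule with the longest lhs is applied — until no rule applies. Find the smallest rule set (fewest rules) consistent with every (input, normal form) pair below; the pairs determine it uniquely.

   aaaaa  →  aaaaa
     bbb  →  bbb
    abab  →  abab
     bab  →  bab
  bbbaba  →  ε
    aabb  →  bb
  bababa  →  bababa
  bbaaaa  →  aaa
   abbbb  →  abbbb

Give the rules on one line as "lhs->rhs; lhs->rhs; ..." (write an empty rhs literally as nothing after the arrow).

aab->b; bba->

  | aaaaa
  | bbb
  | abab
  | bab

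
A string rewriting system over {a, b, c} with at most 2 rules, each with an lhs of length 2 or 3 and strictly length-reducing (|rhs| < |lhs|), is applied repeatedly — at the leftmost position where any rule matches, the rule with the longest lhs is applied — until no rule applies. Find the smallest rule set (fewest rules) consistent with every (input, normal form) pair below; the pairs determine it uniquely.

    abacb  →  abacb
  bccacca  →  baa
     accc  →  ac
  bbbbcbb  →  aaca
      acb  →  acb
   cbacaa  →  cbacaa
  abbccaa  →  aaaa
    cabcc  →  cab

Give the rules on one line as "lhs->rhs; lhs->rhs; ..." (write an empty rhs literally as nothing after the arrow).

  | abacb
  | bccacca => bacca => baa
  | accc => ac
  | bbbbcbb => abbcbb => aacbb => aaca

bb->a; cc->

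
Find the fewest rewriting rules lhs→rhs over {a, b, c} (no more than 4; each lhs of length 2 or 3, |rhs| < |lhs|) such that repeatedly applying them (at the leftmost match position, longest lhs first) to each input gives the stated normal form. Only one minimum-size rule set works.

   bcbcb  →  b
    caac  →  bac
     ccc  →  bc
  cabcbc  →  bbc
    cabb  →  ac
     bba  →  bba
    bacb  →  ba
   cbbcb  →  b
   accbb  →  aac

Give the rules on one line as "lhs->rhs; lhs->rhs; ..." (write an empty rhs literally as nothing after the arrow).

  | bcbcb => bcb => b
  | caac => bac
  | ccc => bc
  | cabcbc => bbcbc => bbc

bbb->ac; ca->b; cb->; cc->b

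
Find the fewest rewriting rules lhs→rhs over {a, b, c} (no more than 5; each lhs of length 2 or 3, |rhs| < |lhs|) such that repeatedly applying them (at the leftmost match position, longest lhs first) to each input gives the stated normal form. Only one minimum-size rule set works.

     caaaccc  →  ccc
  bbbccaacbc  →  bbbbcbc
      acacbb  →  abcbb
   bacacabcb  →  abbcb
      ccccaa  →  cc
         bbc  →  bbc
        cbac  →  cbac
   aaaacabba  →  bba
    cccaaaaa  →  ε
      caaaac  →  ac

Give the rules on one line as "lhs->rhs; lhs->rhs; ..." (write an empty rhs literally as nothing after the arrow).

aa->; bab->ab; ca->; cac->bc

  | caaaccc => aaccc => ccc
  | bbbccaacbc => bbbcacbc => bbbbcbc
  | acacbb => abcbb
  | bacacabcb => babcabcb => abcabcb => abbcb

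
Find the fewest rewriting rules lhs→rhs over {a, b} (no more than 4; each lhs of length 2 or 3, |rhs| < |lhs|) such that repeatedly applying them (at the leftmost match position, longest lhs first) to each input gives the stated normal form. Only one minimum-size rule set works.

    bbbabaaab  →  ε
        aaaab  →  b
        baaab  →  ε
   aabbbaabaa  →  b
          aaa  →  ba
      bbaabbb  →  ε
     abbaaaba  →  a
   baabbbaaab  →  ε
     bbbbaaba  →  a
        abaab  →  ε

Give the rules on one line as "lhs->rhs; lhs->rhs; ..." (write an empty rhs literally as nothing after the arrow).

aa->b; ab->; bb->

  | bbbabaaab => babaaab => baaab => bbab => ab => ε
  | aaaab => baab => bbb => b
  | baaab => bbab => ab => ε
  | aabbbaabaa => bbbbaabaa => bbaabaa => aabaa => bbaa => aa => b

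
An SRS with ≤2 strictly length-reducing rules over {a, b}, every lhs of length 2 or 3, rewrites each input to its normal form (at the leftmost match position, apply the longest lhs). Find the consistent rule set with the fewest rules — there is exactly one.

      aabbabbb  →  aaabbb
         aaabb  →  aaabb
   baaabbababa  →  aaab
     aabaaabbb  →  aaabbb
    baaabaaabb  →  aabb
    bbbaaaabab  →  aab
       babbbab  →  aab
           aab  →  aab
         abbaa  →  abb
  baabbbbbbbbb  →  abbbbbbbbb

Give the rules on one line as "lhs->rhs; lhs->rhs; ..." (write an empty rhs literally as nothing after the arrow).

  | aabbabbb => aababbb => aaabbb
  | aaabb
  | baaabbababa => baabbababa => babbababa => abbababa => abababa => aababa => aaaba => aaab
  | aabaaabbb => aabaabbb => aababbb => aaabbb

ba->b; bab->ab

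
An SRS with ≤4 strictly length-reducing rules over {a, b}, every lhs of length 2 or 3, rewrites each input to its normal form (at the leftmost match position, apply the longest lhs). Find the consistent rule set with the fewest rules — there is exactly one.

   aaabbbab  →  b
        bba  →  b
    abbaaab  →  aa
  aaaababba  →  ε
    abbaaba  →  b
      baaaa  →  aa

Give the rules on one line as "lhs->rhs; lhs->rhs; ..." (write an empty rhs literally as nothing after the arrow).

ab->b; ba->; baa->; bab->aa

  | aaabbbab => aabbbab => abbbab => bbbab => bbaa => b
  | bba => b
  | abbaaab => bbaaab => bab => aa
  | aaaababba => aaababba => aababba => ababba => babba => aaba => aba => ba => ε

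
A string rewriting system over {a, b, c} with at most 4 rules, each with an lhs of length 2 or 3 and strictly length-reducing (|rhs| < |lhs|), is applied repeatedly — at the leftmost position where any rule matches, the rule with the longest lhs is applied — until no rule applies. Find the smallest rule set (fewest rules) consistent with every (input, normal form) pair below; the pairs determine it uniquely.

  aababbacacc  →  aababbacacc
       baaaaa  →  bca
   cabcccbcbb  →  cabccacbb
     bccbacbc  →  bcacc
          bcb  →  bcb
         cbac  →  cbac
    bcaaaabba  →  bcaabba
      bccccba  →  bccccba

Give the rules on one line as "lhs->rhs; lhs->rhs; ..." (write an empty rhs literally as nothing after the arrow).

  | aababbacacc
  | baaaaa => bcaaa => bca
  | cabcccbcbb => cabccacbb
  | bccbacbc => bccbaac => bccbcc => bcacc

aaa->a; baa->bc; cbc->ac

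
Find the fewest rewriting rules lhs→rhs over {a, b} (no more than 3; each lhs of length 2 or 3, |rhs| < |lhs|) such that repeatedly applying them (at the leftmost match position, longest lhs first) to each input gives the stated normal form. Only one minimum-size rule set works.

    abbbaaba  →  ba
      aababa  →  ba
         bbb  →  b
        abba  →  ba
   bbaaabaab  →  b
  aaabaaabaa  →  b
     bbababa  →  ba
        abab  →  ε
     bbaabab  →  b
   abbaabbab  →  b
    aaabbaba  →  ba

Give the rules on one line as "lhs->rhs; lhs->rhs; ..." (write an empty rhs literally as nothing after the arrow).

aa->b; ab->; bb->b

  | abbbaaba => bbaaba => baaba => bbba => bba => ba
  | aababa => bbaba => baba => ba
  | bbb => bb => b
  | abba => ba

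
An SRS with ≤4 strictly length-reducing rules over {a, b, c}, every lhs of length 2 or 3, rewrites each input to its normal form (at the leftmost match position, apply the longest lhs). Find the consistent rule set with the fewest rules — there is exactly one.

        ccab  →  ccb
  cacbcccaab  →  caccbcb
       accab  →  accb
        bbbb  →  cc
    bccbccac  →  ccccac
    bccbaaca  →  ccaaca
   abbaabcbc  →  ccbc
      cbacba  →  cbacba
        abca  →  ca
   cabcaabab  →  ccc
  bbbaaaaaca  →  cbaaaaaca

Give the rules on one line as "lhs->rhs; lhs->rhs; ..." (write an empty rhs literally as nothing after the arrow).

  | ccab => ccb
  | cacbcccaab => caccbcaab => caccbcab => caccbcb
  | accab => accb
  | bbbb => cbb => cc

ab->b; abc->bb; bb->c; bcc->cb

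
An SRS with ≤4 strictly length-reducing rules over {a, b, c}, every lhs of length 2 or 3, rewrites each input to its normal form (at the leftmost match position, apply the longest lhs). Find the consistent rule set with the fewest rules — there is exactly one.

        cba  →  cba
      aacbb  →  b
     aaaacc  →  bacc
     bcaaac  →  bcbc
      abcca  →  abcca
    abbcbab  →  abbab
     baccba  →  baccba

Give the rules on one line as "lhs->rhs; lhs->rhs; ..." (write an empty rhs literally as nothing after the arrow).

aaa->b; bbc->b; cbb->a

  | cba
  | aacbb => aaa => b
  | aaaacc => bacc
  | bcaaac => bcbc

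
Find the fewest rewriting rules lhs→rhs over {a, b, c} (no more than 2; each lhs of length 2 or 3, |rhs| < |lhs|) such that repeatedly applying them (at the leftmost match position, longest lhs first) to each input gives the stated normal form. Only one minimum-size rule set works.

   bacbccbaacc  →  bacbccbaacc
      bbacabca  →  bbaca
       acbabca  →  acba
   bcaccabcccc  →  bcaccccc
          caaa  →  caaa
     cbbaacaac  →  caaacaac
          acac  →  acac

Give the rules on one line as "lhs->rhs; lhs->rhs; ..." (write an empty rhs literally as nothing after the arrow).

abc->; cbb->ca

  | bacbccbaacc
  | bbacabca => bbaca
  | acbabca => acba
  | bcaccabcccc => bcaccccc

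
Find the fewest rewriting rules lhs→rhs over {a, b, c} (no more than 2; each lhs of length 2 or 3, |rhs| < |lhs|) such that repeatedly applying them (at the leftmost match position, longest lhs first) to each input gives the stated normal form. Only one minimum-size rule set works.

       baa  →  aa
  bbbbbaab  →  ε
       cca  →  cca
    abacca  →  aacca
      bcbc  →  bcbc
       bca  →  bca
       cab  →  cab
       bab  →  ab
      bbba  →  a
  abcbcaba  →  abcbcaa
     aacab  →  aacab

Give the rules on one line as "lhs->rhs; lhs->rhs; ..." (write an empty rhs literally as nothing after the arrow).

aab->; ba->a

  | baa => aa
  | bbbbbaab => bbbbaab => bbbaab => bbaab => baab => aab => ε
  | cca
  | abacca => aacca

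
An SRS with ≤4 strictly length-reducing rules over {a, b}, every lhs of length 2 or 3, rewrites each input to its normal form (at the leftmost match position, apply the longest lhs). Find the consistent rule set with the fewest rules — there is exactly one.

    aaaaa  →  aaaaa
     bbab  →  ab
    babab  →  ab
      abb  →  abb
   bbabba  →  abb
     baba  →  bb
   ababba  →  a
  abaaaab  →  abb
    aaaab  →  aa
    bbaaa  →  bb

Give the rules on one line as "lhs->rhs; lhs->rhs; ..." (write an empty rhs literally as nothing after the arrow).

aab->; ba->b; bbb->ab

  | aaaaa
  | bbab => bbb => ab
  | babab => bbab => bbb => ab
  | abb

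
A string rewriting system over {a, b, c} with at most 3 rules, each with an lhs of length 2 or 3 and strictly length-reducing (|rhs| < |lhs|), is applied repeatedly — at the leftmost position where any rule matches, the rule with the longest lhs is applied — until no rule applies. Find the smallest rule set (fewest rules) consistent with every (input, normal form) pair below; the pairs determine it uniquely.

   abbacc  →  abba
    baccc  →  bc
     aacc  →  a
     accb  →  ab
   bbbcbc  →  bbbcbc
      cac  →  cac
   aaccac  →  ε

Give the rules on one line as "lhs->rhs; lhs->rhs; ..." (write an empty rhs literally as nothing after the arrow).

aa->c; cc->; ccc->a

  | abbacc => abba
  | baccc => baa => bc
  | aacc => ccc => a
  | accb => ab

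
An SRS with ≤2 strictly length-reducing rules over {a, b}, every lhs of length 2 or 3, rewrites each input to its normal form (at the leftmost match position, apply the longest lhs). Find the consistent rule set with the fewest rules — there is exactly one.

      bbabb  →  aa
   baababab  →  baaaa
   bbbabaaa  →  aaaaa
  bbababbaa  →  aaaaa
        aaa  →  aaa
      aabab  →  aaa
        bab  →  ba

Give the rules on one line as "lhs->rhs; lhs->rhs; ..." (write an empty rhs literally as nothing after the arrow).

  | bbabb => aabb => aab => aa
  | baababab => baaabab => baaaab => baaaa
  | bbbabaaa => ababaaa => aabaaa => aaaaa
  | bbababbaa => aababbaa => aaabbaa => aaabaa => aaaaa

ab->a; bb->a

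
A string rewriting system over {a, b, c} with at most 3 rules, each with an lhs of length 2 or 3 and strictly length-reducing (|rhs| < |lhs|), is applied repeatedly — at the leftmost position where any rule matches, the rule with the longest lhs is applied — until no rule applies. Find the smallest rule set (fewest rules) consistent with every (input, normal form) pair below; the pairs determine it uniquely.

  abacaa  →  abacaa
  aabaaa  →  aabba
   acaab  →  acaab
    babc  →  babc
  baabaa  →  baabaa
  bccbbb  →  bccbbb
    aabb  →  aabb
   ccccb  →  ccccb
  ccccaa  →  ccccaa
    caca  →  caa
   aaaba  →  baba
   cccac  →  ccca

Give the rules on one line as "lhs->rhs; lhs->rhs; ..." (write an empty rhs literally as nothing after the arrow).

aaa->ba; cac->ca

  | abacaa
  | aabaaa => aabba
  | acaab
  | babc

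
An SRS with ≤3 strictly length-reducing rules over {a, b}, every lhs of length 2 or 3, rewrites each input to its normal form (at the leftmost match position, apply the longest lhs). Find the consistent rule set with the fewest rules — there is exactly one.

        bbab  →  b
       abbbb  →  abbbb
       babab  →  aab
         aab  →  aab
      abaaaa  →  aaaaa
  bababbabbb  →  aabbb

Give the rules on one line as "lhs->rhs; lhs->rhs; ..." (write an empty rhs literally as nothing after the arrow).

  | bbab => b
  | abbbb
  | babab => abab => aab
  | aab

ba->a; bba->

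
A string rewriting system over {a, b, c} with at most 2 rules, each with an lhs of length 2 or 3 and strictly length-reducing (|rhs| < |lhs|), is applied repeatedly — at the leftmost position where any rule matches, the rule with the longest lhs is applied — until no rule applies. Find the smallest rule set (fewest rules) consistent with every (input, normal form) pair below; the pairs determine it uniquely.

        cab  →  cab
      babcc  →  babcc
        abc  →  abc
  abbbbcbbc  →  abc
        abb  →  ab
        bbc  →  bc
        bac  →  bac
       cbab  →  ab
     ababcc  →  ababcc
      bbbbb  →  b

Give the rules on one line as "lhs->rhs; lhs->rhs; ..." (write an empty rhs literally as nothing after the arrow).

  | cab
  | babcc
  | abc
  | abbbbcbbc => abbbcbbc => abbcbbc => abcbbc => abbc => abc

bb->b; cb->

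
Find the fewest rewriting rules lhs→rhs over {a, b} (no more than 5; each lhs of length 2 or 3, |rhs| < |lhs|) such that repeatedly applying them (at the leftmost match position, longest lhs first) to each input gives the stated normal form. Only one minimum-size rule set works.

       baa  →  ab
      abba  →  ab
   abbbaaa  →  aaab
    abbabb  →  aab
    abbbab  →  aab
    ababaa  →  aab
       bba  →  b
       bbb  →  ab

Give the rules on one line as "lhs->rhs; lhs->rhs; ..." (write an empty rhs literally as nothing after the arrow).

  | baa => ab
  | abba => aba => ab
  | abbbaaa => aabaaa => aaaba => aaab
  | abbabb => ababb => abbb => aab

ba->b; baa->ab; bb->b; bbb->ab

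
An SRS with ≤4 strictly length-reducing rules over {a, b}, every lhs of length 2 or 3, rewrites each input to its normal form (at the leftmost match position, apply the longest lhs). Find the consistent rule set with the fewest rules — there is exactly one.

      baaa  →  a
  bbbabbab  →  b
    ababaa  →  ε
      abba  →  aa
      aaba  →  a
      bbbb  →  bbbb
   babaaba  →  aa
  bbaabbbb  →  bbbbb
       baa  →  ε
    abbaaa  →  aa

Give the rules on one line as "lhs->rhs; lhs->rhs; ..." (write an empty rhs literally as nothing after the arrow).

aab->b; ba->a; baa->

  | baaa => a
  | bbbabbab => bbabbab => babbab => abbab => abab => aab => b
  | ababaa => aabaa => baa => ε
  | abba => aba => aa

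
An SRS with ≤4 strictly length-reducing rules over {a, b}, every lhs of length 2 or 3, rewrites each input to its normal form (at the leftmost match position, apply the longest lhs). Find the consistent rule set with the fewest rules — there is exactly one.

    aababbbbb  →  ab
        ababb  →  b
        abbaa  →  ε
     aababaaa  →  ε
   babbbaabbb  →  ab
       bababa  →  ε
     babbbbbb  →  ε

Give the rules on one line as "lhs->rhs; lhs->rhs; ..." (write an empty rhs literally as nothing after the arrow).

  | aababbbbb => bbabbbbb => abbbbb => abbb => ab
  | ababb => aaab => bab => aa => b
  | abbaa => aaa => ba => ε
  | aababaaa => bbabaaa => abaaa => aaa => ba => ε

aa->b; ba->; bab->aa; bb->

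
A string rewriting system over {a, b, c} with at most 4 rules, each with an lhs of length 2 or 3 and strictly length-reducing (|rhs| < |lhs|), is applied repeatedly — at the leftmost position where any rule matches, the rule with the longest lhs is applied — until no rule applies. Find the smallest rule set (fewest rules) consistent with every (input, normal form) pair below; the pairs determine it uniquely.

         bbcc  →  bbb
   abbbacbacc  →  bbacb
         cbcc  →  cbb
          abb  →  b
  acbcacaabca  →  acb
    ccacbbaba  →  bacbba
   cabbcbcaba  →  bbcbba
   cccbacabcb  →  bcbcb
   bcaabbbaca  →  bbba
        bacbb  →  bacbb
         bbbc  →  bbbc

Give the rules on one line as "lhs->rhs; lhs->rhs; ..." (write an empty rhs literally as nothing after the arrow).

ab->; ca->; cc->b

  | bbcc => bbb
  | abbbacbacc => bbacbacc => bbacbab => bbacb
  | cbcc => cbb
  | abb => b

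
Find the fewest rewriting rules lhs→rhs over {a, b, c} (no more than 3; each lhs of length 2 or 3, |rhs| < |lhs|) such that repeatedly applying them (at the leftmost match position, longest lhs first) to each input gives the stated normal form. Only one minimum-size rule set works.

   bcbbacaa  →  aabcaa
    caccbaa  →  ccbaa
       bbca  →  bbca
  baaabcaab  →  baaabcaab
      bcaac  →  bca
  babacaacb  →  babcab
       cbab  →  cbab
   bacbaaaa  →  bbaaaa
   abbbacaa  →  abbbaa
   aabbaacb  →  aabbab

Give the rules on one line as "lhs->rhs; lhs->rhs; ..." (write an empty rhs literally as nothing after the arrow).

  | bcbbacaa => aabacaa => aabcaa
  | caccbaa => ccbaa
  | bbca
  | baaabcaab

aba->ab; ac->; bcb->aa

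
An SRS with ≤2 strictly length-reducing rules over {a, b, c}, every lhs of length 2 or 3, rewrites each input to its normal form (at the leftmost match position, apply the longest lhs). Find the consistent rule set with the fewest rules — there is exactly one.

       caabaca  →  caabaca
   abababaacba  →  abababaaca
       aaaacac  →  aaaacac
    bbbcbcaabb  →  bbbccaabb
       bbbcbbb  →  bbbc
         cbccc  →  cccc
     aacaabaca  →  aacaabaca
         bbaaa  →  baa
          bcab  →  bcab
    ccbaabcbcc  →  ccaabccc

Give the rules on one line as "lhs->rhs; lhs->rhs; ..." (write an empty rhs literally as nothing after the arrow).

  | caabaca
  | abababaacba => abababaaca
  | aaaacac
  | bbbcbcaabb => bbbccaabb

bba->b; cb->c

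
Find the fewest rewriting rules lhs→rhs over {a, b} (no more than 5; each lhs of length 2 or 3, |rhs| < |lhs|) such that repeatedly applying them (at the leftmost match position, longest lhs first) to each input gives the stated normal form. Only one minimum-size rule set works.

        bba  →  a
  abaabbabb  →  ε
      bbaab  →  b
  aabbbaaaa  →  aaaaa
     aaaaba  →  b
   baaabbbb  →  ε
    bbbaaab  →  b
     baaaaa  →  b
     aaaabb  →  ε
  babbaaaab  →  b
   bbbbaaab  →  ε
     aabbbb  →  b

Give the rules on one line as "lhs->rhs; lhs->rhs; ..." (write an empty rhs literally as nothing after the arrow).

ab->b; ba->b; bb->; bbb->a

  | bba => a
  | abaabbabb => baabbabb => babbabb => bbbabb => aabb => abb => bb => ε
  | bbaab => aab => ab => b
  | aabbbaaaa => abbbaaaa => bbbaaaa => aaaaa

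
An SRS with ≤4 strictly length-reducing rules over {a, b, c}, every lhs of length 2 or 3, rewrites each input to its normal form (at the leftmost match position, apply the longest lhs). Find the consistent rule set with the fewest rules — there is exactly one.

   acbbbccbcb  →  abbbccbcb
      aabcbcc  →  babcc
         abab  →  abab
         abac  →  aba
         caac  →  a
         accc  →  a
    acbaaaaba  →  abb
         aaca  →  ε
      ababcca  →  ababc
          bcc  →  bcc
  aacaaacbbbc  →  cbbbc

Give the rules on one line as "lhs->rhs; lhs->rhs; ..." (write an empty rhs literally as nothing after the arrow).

aa->; aab->ba; ac->a; ca->

  | acbbbccbcb => abbbccbcb
  | aabcbcc => bacbcc => babcc
  | abab
  | abac => aba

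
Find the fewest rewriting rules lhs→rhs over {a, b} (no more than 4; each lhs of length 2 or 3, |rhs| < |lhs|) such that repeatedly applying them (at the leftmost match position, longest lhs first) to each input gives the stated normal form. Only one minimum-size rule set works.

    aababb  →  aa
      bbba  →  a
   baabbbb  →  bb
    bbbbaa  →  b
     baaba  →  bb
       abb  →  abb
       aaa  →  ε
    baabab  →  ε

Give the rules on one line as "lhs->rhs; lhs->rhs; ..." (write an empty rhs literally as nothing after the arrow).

  | aababb => aabbb => aa
  | bbba => a
  | baabbbb => babbbb => bbbbb => bb
  | bbbbaa => baa => ba => b

aaa->; ba->b; bbb->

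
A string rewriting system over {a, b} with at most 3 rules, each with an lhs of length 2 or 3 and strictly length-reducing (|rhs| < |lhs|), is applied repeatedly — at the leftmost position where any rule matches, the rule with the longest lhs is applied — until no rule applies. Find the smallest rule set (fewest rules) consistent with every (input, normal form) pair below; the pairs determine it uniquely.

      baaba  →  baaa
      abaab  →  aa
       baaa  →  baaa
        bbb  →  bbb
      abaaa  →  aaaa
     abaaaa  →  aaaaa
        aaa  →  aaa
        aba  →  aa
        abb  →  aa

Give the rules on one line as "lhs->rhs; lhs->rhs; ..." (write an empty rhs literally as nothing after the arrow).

  | baaba => baaa
  | abaab => aaab => aa
  | baaa
  | bbb

ab->; aba->aa; abb->aa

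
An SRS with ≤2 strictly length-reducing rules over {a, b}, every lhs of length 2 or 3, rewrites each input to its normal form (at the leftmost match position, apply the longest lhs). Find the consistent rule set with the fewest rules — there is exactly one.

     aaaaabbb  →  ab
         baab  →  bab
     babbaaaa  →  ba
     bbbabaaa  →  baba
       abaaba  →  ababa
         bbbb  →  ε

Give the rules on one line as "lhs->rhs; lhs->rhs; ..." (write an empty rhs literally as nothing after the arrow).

aa->a; bb->

  | aaaaabbb => aaaabbb => aaabbb => aabbb => abbb => ab
  | baab => bab
  | babbaaaa => baaaaa => baaaa => baaa => baa => ba
  | bbbabaaa => babaaa => babaa => baba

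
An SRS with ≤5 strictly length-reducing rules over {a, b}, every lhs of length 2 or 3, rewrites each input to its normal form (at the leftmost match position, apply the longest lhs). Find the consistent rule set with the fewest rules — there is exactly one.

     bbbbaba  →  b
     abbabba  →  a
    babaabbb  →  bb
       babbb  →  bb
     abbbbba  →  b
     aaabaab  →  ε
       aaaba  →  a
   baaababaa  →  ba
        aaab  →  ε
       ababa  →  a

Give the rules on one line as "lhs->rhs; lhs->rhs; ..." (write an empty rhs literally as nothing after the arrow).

aa->a; ab->; abb->; bba->

  | bbbbaba => bbba => b
  | abbabba => abba => a
  | babaabbb => baabbb => babbb => bb
  | babbb => bb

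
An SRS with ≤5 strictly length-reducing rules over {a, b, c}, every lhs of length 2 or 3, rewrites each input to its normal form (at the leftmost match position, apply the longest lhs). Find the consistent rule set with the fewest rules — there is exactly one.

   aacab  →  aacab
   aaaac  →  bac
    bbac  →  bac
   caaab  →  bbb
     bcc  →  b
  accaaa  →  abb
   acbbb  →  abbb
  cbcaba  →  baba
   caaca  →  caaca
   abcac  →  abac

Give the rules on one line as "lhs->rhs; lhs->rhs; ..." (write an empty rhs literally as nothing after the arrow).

  | aacab
  | aaaac => bbac => bac
  | bbac => bac
  | caaab => cbbb => bbb

aaa->bb; bba->ba; bc->b; cb->b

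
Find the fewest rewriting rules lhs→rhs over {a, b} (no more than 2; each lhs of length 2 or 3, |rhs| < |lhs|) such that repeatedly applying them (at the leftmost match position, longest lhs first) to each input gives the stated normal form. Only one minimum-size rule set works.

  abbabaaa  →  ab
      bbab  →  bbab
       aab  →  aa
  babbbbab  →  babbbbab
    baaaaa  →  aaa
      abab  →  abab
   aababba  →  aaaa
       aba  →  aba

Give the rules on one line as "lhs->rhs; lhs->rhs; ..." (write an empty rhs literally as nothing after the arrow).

  | abbabaaa => abbaa => ab
  | bbab
  | aab => aa
  | babbbbab

aab->aa; baa->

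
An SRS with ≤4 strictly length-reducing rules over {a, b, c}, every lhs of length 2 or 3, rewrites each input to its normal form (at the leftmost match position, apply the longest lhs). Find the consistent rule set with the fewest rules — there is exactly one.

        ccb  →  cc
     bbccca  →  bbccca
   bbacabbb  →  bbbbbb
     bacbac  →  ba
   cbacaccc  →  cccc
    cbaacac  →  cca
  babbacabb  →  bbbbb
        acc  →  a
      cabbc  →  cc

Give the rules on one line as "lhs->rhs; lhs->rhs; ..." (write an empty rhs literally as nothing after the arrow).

aa->b; ab->; ac->a; cb->c

  | ccb => cc
  | bbccca
  | bbacabbb => bbaabbb => bbbbbb
  | bacbac => babac => bac => ba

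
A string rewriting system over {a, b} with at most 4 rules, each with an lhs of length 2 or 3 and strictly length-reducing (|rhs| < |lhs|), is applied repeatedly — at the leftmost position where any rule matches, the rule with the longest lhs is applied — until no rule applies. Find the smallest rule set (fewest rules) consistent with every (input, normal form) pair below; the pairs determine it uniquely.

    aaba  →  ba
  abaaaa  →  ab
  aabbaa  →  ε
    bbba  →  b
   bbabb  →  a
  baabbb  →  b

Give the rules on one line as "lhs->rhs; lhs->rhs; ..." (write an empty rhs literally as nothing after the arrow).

aa->; bab->b; bb->; bbb->ba

  | aaba => ba
  | abaaaa => abaa => ab
  | aabbaa => bbaa => aa => ε
  | bbba => baa => b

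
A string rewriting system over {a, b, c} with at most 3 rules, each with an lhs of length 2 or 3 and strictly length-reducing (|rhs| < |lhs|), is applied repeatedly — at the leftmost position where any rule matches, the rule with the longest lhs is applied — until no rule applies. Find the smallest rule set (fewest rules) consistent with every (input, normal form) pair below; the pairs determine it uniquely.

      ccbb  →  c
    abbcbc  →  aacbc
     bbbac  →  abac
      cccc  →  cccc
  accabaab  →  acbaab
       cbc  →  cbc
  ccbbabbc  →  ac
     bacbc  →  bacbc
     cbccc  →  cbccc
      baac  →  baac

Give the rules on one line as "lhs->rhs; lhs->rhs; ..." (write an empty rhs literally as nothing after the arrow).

  | ccbb => cca => c
  | abbcbc => aacbc
  | bbbac => abac
  | cccc

bb->a; ca->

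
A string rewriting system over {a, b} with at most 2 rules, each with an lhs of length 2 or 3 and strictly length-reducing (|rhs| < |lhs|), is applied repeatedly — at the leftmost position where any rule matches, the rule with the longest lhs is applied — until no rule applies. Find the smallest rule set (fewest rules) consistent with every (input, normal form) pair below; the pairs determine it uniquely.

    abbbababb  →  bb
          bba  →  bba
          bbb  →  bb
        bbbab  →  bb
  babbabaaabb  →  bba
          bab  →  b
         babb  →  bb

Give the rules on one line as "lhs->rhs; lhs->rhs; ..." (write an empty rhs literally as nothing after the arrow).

  | abbbababb => bbababb => bbabb => bbb => bb
  | bba
  | bbb => bb
  | bbbab => bbab => bb

ab->; bbb->bb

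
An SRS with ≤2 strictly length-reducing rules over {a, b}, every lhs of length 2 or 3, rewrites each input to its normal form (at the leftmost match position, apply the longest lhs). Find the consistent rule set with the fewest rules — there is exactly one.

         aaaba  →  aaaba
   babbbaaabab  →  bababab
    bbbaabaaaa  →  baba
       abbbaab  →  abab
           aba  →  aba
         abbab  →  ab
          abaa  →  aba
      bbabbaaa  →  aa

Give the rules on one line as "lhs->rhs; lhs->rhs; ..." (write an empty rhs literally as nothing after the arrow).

  | aaaba
  | babbbaaabab => babaabab => bababab
  | bbbaabaaaa => babaaaa => babaaa => babaa => baba
  | abbbaab => abab

baa->ba; bba->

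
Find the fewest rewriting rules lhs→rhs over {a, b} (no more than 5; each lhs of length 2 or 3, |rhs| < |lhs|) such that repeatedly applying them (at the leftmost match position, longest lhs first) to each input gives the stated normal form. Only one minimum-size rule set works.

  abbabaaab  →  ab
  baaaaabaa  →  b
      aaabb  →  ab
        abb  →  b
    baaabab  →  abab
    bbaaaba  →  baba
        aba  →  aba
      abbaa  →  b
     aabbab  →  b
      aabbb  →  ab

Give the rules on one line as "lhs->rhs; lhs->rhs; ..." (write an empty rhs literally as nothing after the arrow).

aa->; aaa->b; abb->b; bb->a

  | abbabaaab => babaaab => babbb => bbb => ab
  | baaaaabaa => bbaabaa => aaabaa => bbaa => aaa => b
  | aaabb => bbb => ab
  | abb => b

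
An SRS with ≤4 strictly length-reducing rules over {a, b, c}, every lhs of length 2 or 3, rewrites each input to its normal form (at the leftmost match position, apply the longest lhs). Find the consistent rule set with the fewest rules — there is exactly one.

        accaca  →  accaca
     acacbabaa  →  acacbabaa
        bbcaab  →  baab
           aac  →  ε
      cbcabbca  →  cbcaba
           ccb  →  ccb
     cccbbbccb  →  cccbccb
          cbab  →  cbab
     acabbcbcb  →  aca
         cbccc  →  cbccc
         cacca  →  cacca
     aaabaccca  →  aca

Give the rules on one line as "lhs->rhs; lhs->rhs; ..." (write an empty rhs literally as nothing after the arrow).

aac->; bac->; bb->; bbc->b

  | accaca
  | acacbabaa
  | bbcaab => baab
  | aac => ε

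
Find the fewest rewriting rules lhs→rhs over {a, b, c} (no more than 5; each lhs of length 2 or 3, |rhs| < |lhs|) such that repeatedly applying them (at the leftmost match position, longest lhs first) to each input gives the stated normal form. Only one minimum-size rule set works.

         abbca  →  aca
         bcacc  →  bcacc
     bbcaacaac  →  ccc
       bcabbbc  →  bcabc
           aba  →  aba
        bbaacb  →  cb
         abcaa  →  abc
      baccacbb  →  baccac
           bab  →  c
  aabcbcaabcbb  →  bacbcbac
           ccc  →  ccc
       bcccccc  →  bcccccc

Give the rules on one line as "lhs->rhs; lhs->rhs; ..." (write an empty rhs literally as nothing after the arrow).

  | abbca => aca
  | bcacc
  | bbcaacaac => caacaac => ccaac => ccc
  | bcabbbc => bcabc

aa->; aab->ba; bab->c; bb->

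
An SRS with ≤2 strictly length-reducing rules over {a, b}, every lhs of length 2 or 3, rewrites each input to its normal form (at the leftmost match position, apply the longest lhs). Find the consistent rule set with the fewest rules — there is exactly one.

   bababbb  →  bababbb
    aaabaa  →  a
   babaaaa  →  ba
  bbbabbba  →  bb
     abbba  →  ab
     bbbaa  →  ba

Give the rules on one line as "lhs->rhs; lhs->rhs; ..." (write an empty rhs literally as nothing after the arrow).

aaa->b; bba->

  | bababbb
  | aaabaa => bbaa => a
  | babaaaa => babba => ba
  | bbbabbba => bbbba => bb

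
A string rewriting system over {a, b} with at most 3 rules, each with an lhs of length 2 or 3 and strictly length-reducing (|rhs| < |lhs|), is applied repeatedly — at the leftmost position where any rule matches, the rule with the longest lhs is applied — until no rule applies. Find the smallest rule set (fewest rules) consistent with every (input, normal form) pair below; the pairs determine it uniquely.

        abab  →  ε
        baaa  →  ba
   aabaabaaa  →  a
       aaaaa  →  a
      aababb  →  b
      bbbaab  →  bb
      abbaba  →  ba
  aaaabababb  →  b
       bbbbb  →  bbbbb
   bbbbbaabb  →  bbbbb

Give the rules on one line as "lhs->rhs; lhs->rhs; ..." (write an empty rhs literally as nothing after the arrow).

  | abab => ab => ε
  | baaa => baa => ba
  | aabaabaaa => abaabaaa => aabaaa => abaaa => aaa => aa => a
  | aaaaa => aaaa => aaa => aa => a

aa->a; ab->; bba->b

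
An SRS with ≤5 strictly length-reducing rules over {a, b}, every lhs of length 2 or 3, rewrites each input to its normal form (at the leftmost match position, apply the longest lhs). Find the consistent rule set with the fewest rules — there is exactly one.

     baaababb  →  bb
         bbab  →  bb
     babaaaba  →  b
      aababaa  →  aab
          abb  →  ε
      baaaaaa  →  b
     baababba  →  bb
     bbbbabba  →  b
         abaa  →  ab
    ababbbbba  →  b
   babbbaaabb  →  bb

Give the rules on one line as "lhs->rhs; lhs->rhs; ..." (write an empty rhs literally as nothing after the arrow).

  | baaababb => baababb => bababb => babb => bb
  | bbab => bb
  | babaaaba => baaaba => baaba => baba => ba => b
  | aababaa => aabaa => aaba => aab

abb->; ba->b; bab->b; bbb->b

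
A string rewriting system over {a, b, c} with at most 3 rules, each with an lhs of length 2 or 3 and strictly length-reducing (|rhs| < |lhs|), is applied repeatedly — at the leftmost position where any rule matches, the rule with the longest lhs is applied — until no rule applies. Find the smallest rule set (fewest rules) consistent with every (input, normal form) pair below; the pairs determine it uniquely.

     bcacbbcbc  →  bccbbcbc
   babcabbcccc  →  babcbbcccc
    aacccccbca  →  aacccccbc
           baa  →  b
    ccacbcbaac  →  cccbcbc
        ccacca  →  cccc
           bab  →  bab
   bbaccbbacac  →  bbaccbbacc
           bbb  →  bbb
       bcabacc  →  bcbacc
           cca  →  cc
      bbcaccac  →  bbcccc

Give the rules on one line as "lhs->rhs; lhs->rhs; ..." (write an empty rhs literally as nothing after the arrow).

  | bcacbbcbc => bccbbcbc
  | babcabbcccc => babcbbcccc
  | aacccccbca => aacccccbc
  | baa => b

baa->b; ca->c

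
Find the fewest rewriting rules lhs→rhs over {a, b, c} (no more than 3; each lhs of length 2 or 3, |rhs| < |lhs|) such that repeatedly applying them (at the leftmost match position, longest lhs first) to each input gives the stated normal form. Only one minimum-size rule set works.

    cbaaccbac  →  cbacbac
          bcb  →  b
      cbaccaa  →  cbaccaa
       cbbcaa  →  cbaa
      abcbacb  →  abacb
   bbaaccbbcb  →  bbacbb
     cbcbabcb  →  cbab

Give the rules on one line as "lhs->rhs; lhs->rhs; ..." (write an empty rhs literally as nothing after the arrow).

  | cbaaccbac => cbacbac
  | bcb => b
  | cbaccaa
  | cbbcaa => cbaa

aac->a; bc->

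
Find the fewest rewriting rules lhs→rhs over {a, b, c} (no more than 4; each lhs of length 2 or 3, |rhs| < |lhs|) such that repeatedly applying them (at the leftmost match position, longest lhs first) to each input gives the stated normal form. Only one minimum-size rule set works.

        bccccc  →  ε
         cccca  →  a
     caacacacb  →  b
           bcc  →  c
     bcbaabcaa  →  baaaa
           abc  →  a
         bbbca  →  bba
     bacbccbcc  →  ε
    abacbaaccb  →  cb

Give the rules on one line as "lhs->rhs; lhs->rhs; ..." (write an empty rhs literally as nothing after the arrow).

ac->c; bc->; cc->

  | bccccc => cccc => cc => ε
  | cccca => cca => a
  | caacacacb => cacacacb => ccacacb => acacb => cacb => ccb => b
  | bcc => c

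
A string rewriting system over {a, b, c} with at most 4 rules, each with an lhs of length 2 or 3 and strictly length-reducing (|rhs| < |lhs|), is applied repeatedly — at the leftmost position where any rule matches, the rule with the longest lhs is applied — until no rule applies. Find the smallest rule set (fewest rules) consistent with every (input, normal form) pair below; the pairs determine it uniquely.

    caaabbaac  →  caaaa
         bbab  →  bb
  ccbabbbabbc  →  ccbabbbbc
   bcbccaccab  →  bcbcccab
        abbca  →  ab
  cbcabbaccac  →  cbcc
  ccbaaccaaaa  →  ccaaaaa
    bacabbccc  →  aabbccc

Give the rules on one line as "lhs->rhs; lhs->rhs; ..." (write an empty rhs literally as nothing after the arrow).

  | caaabbaac => caaabac => caaaa
  | bbab => bb
  | ccbabbbabbc => ccbabbbbc
  | bcbccaccab => bcbcccab

ac->; bac->a; bba->b; bca->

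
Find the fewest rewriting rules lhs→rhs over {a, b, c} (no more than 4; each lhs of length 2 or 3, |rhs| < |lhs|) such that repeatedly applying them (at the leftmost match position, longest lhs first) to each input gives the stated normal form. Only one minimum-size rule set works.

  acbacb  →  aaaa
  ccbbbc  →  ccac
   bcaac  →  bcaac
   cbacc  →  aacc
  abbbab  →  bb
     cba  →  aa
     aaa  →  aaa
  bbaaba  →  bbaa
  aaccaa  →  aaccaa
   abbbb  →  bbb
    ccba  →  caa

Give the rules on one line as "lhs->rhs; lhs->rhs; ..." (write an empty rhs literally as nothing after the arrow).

ab->; cb->a; cbb->cc

  | acbacb => aaacb => aaaa
  | ccbbbc => cccbc => ccac
  | bcaac
  | cbacc => aacc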